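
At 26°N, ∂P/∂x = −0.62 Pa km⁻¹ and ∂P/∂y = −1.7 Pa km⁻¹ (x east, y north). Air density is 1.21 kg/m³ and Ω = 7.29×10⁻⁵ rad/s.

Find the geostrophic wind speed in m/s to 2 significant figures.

23 m/s

Coriolis parameter at 26°N:
f = 2Ω sin φ = 2 × 7.29×10⁻⁵ × sin 26° = 6.39×10⁻⁵ s⁻¹
Component geostrophic relations (x east, y north):
u_g = −(1/(fρ)) ∂P/∂y,  v_g = (1/(fρ)) ∂P/∂x
u_g = −(−1.7×10⁻³)/(6.39×10⁻⁵ × 1.21) = 22.0 m/s;  v_g = (−0.62×10⁻³)/(6.39×10⁻⁵ × 1.21) = −8.02 m/s
|V_g| = √(u_g² + v_g²) = 23.4 m/s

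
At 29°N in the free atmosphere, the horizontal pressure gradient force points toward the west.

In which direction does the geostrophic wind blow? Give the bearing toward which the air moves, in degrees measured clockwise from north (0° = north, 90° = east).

The pressure-gradient force points toward the west (bearing 270°).
Geostrophic balance: in the Northern Hemisphere the Coriolis force deflects motion to the right, so the geostrophic wind blows 90° to the right of the pressure-gradient force (low pressure on the left).
Rotating 270° by 90° clockwise gives 000° — the wind blows toward the north.

000°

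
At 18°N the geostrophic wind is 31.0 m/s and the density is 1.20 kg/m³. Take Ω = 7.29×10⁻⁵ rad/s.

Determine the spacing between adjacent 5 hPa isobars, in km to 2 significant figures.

Coriolis parameter at 18°N:
f = 2Ω sin φ = 2 × 7.29×10⁻⁵ × sin 18° = 4.51×10⁻⁵ s⁻¹
Geostrophic balance rearranged: |∂P/∂n| = f ρ V_g
|∂P/∂n| = 4.51×10⁻⁵ × 1.20 × 31.0 = 1.68×10⁻³ Pa/m
Isobar spacing: Δn = ΔP/|∂P/∂n| = 500 Pa / 1.68×10⁻³ Pa/m = 298323 m ≈ 300 km

300 km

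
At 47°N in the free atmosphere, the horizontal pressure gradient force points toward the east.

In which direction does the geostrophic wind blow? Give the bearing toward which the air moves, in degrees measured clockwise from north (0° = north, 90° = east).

The pressure-gradient force points toward the east (bearing 090°).
Geostrophic balance: in the Northern Hemisphere the Coriolis force deflects motion to the right, so the geostrophic wind blows 90° to the right of the pressure-gradient force (low pressure on the left).
Rotating 090° by 90° clockwise gives 180° — the wind blows toward the south.

180°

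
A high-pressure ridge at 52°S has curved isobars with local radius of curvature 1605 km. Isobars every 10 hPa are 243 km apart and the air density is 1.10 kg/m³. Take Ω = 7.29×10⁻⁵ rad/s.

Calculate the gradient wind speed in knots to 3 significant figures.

82.1 knots

Coriolis parameter at 52°S:
f = 2Ω sin φ = 2 × 7.29×10⁻⁵ × sin 52° = 1.15×10⁻⁴ s⁻¹
Pressure gradient: |∂P/∂n| = 1000 Pa / 243000 m = 4.12×10⁻³ Pa/m
Geostrophic speed: V_g = |∂P/∂n|/(fρ) = 4.12×10⁻³/(1.15×10⁻⁴ × 1.10) = 32.6 m/s
Around a high, pressure-gradient force acts outward with centrifugal, so Coriolis balances both:
fV = (1/ρ)|∂P/∂n| + V²/R  →  V² − fR·V + fR·V_g = 0
With fR = 1.15×10⁻⁴ × 1605×10³ m = 184 m/s:
V = [fR − √((fR)² − 4 fR V_g)]/2 = [184 − √(184² − 4×184×32.6)]/2 = 42.2 m/s
Supergeostrophic (V > V_g = 32.6 m/s), as expected around a high.
Converting: 42.2 m/s × 1.944 = 82.1 knots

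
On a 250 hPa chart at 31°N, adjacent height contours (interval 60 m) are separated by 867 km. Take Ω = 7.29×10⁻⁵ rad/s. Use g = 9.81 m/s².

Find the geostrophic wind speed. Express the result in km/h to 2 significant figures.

33 km/h

Coriolis parameter at 31°N:
f = 2Ω sin φ = 2 × 7.29×10⁻⁵ × sin 31° = 7.51×10⁻⁵ s⁻¹
Height gradient: |∂Z/∂n| = 60 m / 867000 m = 6.92×10⁻⁵
On a pressure surface, geostrophic balance gives V_g = (g/f)|∂Z/∂n|:
V_g = 9.81 × 6.92×10⁻⁵ / 7.51×10⁻⁵ = 9.04 m/s
Converting: 9.04 m/s × 3.6 = 33 km/h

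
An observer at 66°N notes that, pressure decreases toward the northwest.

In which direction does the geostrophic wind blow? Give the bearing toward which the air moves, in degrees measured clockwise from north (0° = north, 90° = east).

045°

The pressure-gradient force points toward the northwest (bearing 315°).
Geostrophic balance: in the Northern Hemisphere the Coriolis force deflects motion to the right, so the geostrophic wind blows 90° to the right of the pressure-gradient force (low pressure on the left).
Rotating 315° by 90° clockwise gives 045° — the wind blows toward the northeast.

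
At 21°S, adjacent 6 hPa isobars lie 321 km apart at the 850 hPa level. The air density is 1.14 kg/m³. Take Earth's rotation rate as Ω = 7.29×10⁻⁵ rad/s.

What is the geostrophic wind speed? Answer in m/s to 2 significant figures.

31 m/s

Coriolis parameter at 21°S:
f = 2Ω sin φ = 2 × 7.29×10⁻⁵ × sin 21° = 5.23×10⁻⁵ s⁻¹
Pressure gradient: |∂P/∂n| = 600 Pa / 321000 m = 1.87×10⁻³ Pa/m
Geostrophic balance (pressure-gradient force = Coriolis force):
V_g = (1/(fρ)) |∂P/∂n| = 1.87×10⁻³ / (5.23×10⁻⁵ × 1.14) = 31.4 m/s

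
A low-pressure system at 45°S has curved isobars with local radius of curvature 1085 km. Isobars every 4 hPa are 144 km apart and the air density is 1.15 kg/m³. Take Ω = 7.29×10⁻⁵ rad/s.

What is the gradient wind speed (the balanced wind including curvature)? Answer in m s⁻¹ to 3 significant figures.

19.9 m s⁻¹

Coriolis parameter at 45°S:
f = 2Ω sin φ = 2 × 7.29×10⁻⁵ × sin 45° = 1.03×10⁻⁴ s⁻¹
Pressure gradient: |∂P/∂n| = 400 Pa / 144000 m = 2.78×10⁻³ Pa/m
Geostrophic speed: V_g = |∂P/∂n|/(fρ) = 2.78×10⁻³/(1.03×10⁻⁴ × 1.15) = 23.4 m/s
Around a low, centrifugal force acts outward with Coriolis, so pressure-gradient force balances both:
(1/ρ)|∂P/∂n| = fV + V²/R  →  V² + fR·V − fR·V_g = 0
With fR = 1.03×10⁻⁴ × 1085×10³ m = 112 m/s:
V = [−fR + √((fR)² + 4 fR V_g)]/2 = [−112 + √(112² + 4×112×23.4)]/2 = 19.9 m/s
Subgeostrophic (V < V_g = 23.4 m/s), as expected around a low.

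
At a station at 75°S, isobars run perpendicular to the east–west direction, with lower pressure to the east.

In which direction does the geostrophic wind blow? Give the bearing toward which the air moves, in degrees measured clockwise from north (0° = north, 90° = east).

000°

The pressure-gradient force points toward the east (bearing 090°).
Geostrophic balance: in the Southern Hemisphere the Coriolis force deflects motion to the left, so the geostrophic wind blows 90° to the left of the pressure-gradient force (low pressure on the right).
Rotating 090° by 90° counterclockwise gives 000° — the wind blows toward the north.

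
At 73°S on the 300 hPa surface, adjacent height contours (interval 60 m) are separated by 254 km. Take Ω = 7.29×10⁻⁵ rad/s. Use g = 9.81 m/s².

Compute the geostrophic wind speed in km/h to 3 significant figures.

Coriolis parameter at 73°S:
f = 2Ω sin φ = 2 × 7.29×10⁻⁵ × sin 73° = 1.39×10⁻⁴ s⁻¹
Height gradient: |∂Z/∂n| = 60 m / 254000 m = 2.36×10⁻⁴
On a pressure surface, geostrophic balance gives V_g = (g/f)|∂Z/∂n|:
V_g = 9.81 × 2.36×10⁻⁴ / 1.39×10⁻⁴ = 16.6 m/s
Converting: 16.6 m/s × 3.6 = 59.8 km/h

59.8 km/h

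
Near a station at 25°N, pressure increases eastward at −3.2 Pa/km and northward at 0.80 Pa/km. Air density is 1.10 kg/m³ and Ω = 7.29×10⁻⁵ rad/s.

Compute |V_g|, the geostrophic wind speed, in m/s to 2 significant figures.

Coriolis parameter at 25°N:
f = 2Ω sin φ = 2 × 7.29×10⁻⁵ × sin 25° = 6.16×10⁻⁵ s⁻¹
Component geostrophic relations (x east, y north):
u_g = −(1/(fρ)) ∂P/∂y,  v_g = (1/(fρ)) ∂P/∂x
u_g = −(0.80×10⁻³)/(6.16×10⁻⁵ × 1.10) = −11.8 m/s;  v_g = (−3.2×10⁻³)/(6.16×10⁻⁵ × 1.10) = −47.2 m/s
|V_g| = √(u_g² + v_g²) = 48.7 m/s

49 m/s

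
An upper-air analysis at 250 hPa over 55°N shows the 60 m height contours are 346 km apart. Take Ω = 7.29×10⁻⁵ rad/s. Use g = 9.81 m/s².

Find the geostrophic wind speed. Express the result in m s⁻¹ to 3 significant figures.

Coriolis parameter at 55°N:
f = 2Ω sin φ = 2 × 7.29×10⁻⁵ × sin 55° = 1.19×10⁻⁴ s⁻¹
Height gradient: |∂Z/∂n| = 60 m / 346000 m = 1.73×10⁻⁴
On a pressure surface, geostrophic balance gives V_g = (g/f)|∂Z/∂n|:
V_g = 9.81 × 1.73×10⁻⁴ / 1.19×10⁻⁴ = 14.2 m/s

14.2 m s⁻¹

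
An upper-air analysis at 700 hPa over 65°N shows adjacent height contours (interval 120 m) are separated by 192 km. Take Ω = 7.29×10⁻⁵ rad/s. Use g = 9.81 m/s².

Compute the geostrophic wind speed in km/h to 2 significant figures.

170 km/h

Coriolis parameter at 65°N:
f = 2Ω sin φ = 2 × 7.29×10⁻⁵ × sin 65° = 1.32×10⁻⁴ s⁻¹
Height gradient: |∂Z/∂n| = 120 m / 192000 m = 6.25×10⁻⁴
On a pressure surface, geostrophic balance gives V_g = (g/f)|∂Z/∂n|:
V_g = 9.81 × 6.25×10⁻⁴ / 1.32×10⁻⁴ = 46.4 m/s
Converting: 46.4 m/s × 3.6 = 170 km/h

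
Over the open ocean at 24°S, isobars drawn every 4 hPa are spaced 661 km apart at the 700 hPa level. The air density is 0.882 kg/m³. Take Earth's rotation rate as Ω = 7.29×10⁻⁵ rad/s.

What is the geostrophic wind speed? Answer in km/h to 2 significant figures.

42 km/h

Coriolis parameter at 24°S:
f = 2Ω sin φ = 2 × 7.29×10⁻⁵ × sin 24° = 5.93×10⁻⁵ s⁻¹
Pressure gradient: |∂P/∂n| = 400 Pa / 661000 m = 6.05×10⁻⁴ Pa/m
Geostrophic balance (pressure-gradient force = Coriolis force):
V_g = (1/(fρ)) |∂P/∂n| = 6.05×10⁻⁴ / (5.93×10⁻⁵ × 0.882) = 11.6 m/s
Converting: 11.6 m/s × 3.6 = 42 km/h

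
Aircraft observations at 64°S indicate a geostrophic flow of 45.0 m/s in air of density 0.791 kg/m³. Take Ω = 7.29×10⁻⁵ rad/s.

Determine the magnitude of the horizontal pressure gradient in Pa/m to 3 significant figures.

Coriolis parameter at 64°S:
f = 2Ω sin φ = 2 × 7.29×10⁻⁵ × sin 64° = 1.31×10⁻⁴ s⁻¹
Geostrophic balance rearranged: |∂P/∂n| = f ρ V_g
|∂P/∂n| = 1.31×10⁻⁴ × 0.791 × 45.0 = 4.66×10⁻³ Pa/m

4.66×10⁻³ Pa/m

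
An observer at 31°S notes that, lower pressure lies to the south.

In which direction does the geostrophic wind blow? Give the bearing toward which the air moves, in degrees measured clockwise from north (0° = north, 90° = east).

The pressure-gradient force points toward the south (bearing 180°).
Geostrophic balance: in the Southern Hemisphere the Coriolis force deflects motion to the left, so the geostrophic wind blows 90° to the left of the pressure-gradient force (low pressure on the right).
Rotating 180° by 90° counterclockwise gives 090° — the wind blows toward the east.

090°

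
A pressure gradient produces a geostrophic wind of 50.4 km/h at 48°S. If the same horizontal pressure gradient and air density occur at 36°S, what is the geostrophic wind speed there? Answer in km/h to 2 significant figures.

64 km/h

With the same pressure gradient and density, V_g ∝ 1/f ∝ 1/sin φ.
V₂ = V₁ · sin φ₁ / sin φ₂ = 50.4 × sin 48° / sin 36°
V₂ = 50.4 × 0.7431/0.5878 = 64 km/h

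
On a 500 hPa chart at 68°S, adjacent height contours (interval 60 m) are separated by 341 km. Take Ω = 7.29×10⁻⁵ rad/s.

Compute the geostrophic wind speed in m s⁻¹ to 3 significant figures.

Coriolis parameter at 68°S:
f = 2Ω sin φ = 2 × 7.29×10⁻⁵ × sin 68° = 1.35×10⁻⁴ s⁻¹
Height gradient: |∂Z/∂n| = 60 m / 341000 m = 1.76×10⁻⁴
On a pressure surface, geostrophic balance gives V_g = (g/f)|∂Z/∂n|:
V_g = 9.81 × 1.76×10⁻⁴ / 1.35×10⁻⁴ = 12.8 m/s

12.8 m s⁻¹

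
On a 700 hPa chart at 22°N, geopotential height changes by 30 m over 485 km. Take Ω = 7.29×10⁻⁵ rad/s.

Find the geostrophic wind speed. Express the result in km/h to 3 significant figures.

Coriolis parameter at 22°N:
f = 2Ω sin φ = 2 × 7.29×10⁻⁵ × sin 22° = 5.46×10⁻⁵ s⁻¹
Height gradient: |∂Z/∂n| = 30 m / 485000 m = 6.19×10⁻⁵
On a pressure surface, geostrophic balance gives V_g = (g/f)|∂Z/∂n|:
V_g = 9.81 × 6.19×10⁻⁵ / 5.46×10⁻⁵ = 11.1 m/s
Converting: 11.1 m/s × 3.6 = 40.0 km/h

40.0 km/h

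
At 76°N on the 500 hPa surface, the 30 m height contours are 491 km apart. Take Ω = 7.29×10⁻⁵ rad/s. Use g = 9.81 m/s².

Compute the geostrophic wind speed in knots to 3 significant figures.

Coriolis parameter at 76°N:
f = 2Ω sin φ = 2 × 7.29×10⁻⁵ × sin 76° = 1.41×10⁻⁴ s⁻¹
Height gradient: |∂Z/∂n| = 30 m / 491000 m = 6.11×10⁻⁵
On a pressure surface, geostrophic balance gives V_g = (g/f)|∂Z/∂n|:
V_g = 9.81 × 6.11×10⁻⁵ / 1.41×10⁻⁴ = 4.24 m/s
Converting: 4.24 m/s × 1.944 = 8.24 knots

8.24 knots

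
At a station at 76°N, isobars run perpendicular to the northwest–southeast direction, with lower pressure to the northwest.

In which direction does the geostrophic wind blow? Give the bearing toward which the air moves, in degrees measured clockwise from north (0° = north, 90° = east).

045°

The pressure-gradient force points toward the northwest (bearing 315°).
Geostrophic balance: in the Northern Hemisphere the Coriolis force deflects motion to the right, so the geostrophic wind blows 90° to the right of the pressure-gradient force (low pressure on the left).
Rotating 315° by 90° clockwise gives 045° — the wind blows toward the northeast.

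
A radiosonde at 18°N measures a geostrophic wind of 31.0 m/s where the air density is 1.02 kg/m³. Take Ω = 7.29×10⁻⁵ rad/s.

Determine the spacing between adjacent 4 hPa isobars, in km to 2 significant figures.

Coriolis parameter at 18°N:
f = 2Ω sin φ = 2 × 7.29×10⁻⁵ × sin 18° = 4.51×10⁻⁵ s⁻¹
Geostrophic balance rearranged: |∂P/∂n| = f ρ V_g
|∂P/∂n| = 4.51×10⁻⁵ × 1.02 × 31.0 = 1.42×10⁻³ Pa/m
Isobar spacing: Δn = ΔP/|∂P/∂n| = 400 Pa / 1.42×10⁻³ Pa/m = 280775 m ≈ 280 km

280 km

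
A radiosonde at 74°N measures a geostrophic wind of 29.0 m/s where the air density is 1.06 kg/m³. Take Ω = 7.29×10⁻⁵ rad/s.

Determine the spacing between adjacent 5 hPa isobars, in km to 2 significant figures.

120 km

Coriolis parameter at 74°N:
f = 2Ω sin φ = 2 × 7.29×10⁻⁵ × sin 74° = 1.40×10⁻⁴ s⁻¹
Geostrophic balance rearranged: |∂P/∂n| = f ρ V_g
|∂P/∂n| = 1.40×10⁻⁴ × 1.06 × 29.0 = 4.31×10⁻³ Pa/m
Isobar spacing: Δn = ΔP/|∂P/∂n| = 500 Pa / 4.31×10⁻³ Pa/m = 116056 m ≈ 120 km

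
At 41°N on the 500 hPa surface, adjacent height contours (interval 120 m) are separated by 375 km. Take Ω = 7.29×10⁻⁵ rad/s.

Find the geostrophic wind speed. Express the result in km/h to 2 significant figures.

Coriolis parameter at 41°N:
f = 2Ω sin φ = 2 × 7.29×10⁻⁵ × sin 41° = 9.57×10⁻⁵ s⁻¹
Height gradient: |∂Z/∂n| = 120 m / 375000 m = 3.20×10⁻⁴
On a pressure surface, geostrophic balance gives V_g = (g/f)|∂Z/∂n|:
V_g = 9.81 × 3.20×10⁻⁴ / 9.57×10⁻⁵ = 32.8 m/s
Converting: 32.8 m/s × 3.6 = 120 km/h

120 km/h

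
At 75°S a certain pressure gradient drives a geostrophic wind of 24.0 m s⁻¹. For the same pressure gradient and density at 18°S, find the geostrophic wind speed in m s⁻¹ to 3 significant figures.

75.0 m s⁻¹

With the same pressure gradient and density, V_g ∝ 1/f ∝ 1/sin φ.
V₂ = V₁ · sin φ₁ / sin φ₂ = 24.0 × sin 75° / sin 18°
V₂ = 24.0 × 0.9659/0.3090 = 75.0 m s⁻¹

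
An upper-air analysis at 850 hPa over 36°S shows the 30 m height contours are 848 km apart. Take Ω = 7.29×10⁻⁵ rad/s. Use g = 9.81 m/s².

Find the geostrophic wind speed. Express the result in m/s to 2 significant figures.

Coriolis parameter at 36°S:
f = 2Ω sin φ = 2 × 7.29×10⁻⁵ × sin 36° = 8.57×10⁻⁵ s⁻¹
Height gradient: |∂Z/∂n| = 30 m / 848000 m = 3.54×10⁻⁵
On a pressure surface, geostrophic balance gives V_g = (g/f)|∂Z/∂n|:
V_g = 9.81 × 3.54×10⁻⁵ / 8.57×10⁻⁵ = 4.05 m/s

4.0 m/s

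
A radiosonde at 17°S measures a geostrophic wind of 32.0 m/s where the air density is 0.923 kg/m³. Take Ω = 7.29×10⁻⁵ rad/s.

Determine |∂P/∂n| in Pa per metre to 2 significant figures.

Coriolis parameter at 17°S:
f = 2Ω sin φ = 2 × 7.29×10⁻⁵ × sin 17° = 4.26×10⁻⁵ s⁻¹
Geostrophic balance rearranged: |∂P/∂n| = f ρ V_g
|∂P/∂n| = 4.26×10⁻⁵ × 0.923 × 32.0 = 1.26×10⁻³ Pa/m

1.3×10⁻³ Pa/m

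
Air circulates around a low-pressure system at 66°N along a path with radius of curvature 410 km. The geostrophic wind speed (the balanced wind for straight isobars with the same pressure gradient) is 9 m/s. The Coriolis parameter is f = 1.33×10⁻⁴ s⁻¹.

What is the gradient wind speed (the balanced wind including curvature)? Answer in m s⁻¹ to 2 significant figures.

7.9 m s⁻¹

Around a low, centrifugal force acts outward with Coriolis, so pressure-gradient force balances both:
(1/ρ)|∂P/∂n| = fV + V²/R  →  V² + fR·V − fR·V_g = 0
With fR = 1.33×10⁻⁴ × 410×10³ m = 54.5 m/s:
V = [−fR + √((fR)² + 4 fR V_g)]/2 = [−54.5 + √(54.5² + 4×54.5×9)]/2 = 7.87 m/s
Subgeostrophic (V < V_g = 9 m/s), as expected around a low.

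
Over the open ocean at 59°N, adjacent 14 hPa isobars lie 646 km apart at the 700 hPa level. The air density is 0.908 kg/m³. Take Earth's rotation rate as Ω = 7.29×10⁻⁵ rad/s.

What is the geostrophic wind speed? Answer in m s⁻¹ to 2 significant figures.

Coriolis parameter at 59°N:
f = 2Ω sin φ = 2 × 7.29×10⁻⁵ × sin 59° = 1.25×10⁻⁴ s⁻¹
Pressure gradient: |∂P/∂n| = 1400 Pa / 646000 m = 2.17×10⁻³ Pa/m
Geostrophic balance (pressure-gradient force = Coriolis force):
V_g = (1/(fρ)) |∂P/∂n| = 2.17×10⁻³ / (1.25×10⁻⁴ × 0.908) = 19.1 m/s

19 m s⁻¹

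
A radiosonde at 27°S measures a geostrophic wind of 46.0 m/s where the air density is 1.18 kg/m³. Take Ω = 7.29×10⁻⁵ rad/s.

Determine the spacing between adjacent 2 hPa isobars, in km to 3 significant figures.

Coriolis parameter at 27°S:
f = 2Ω sin φ = 2 × 7.29×10⁻⁵ × sin 27° = 6.62×10⁻⁵ s⁻¹
Geostrophic balance rearranged: |∂P/∂n| = f ρ V_g
|∂P/∂n| = 6.62×10⁻⁵ × 1.18 × 46.0 = 3.59×10⁻³ Pa/m
Isobar spacing: Δn = ΔP/|∂P/∂n| = 200 Pa / 3.59×10⁻³ Pa/m = 55665 m ≈ 55.7 km

55.7 km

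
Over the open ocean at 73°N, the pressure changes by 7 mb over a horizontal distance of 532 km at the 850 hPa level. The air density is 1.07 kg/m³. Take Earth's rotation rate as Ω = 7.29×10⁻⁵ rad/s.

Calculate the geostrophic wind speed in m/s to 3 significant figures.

8.82 m/s

Coriolis parameter at 73°N:
f = 2Ω sin φ = 2 × 7.29×10⁻⁵ × sin 73° = 1.39×10⁻⁴ s⁻¹
Pressure gradient: |∂P/∂n| = 700 Pa / 532000 m = 1.32×10⁻³ Pa/m
Geostrophic balance (pressure-gradient force = Coriolis force):
V_g = (1/(fρ)) |∂P/∂n| = 1.32×10⁻³ / (1.39×10⁻⁴ × 1.07) = 8.82 m/s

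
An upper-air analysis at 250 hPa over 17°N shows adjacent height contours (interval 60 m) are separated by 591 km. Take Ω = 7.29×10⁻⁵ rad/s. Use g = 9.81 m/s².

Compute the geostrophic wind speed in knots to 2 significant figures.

Coriolis parameter at 17°N:
f = 2Ω sin φ = 2 × 7.29×10⁻⁵ × sin 17° = 4.26×10⁻⁵ s⁻¹
Height gradient: |∂Z/∂n| = 60 m / 591000 m = 1.02×10⁻⁴
On a pressure surface, geostrophic balance gives V_g = (g/f)|∂Z/∂n|:
V_g = 9.81 × 1.02×10⁻⁴ / 4.26×10⁻⁵ = 23.4 m/s
Converting: 23.4 m/s × 1.944 = 45 knots

45 knots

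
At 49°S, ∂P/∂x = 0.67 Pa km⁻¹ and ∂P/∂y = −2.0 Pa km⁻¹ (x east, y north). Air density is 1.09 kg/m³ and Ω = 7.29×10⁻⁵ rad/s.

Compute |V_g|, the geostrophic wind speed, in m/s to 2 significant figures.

Coriolis parameter at 49°S:
f = 2Ω sin φ = 2 × 7.29×10⁻⁵ × sin 49° = 1.10×10⁻⁴ s⁻¹
In the Southern Hemisphere f is negative: f = −1.10×10⁻⁴ s⁻¹.
Component geostrophic relations (x east, y north):
u_g = −(1/(fρ)) ∂P/∂y,  v_g = (1/(fρ)) ∂P/∂x
u_g = −(−2.0×10⁻³)/(−1.10×10⁻⁴ × 1.09) = −16.7 m/s;  v_g = (0.67×10⁻³)/(−1.10×10⁻⁴ × 1.09) = −5.59 m/s
|V_g| = √(u_g² + v_g²) = 17.6 m/s

18 m/s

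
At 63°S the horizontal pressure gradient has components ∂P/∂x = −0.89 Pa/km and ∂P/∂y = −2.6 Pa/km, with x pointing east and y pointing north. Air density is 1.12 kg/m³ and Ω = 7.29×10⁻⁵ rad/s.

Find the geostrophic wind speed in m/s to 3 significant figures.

18.9 m/s

Coriolis parameter at 63°S:
f = 2Ω sin φ = 2 × 7.29×10⁻⁵ × sin 63° = 1.30×10⁻⁴ s⁻¹
In the Southern Hemisphere f is negative: f = −1.30×10⁻⁴ s⁻¹.
Component geostrophic relations (x east, y north):
u_g = −(1/(fρ)) ∂P/∂y,  v_g = (1/(fρ)) ∂P/∂x
u_g = −(−2.6×10⁻³)/(−1.30×10⁻⁴ × 1.12) = −17.9 m/s;  v_g = (−0.89×10⁻³)/(−1.30×10⁻⁴ × 1.12) = 6.12 m/s
|V_g| = √(u_g² + v_g²) = 18.9 m/s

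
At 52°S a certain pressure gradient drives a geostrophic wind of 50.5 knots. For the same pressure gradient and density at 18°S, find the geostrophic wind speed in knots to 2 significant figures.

130 knots

With the same pressure gradient and density, V_g ∝ 1/f ∝ 1/sin φ.
V₂ = V₁ · sin φ₁ / sin φ₂ = 50.5 × sin 52° / sin 18°
V₂ = 50.5 × 0.7880/0.3090 = 130 knots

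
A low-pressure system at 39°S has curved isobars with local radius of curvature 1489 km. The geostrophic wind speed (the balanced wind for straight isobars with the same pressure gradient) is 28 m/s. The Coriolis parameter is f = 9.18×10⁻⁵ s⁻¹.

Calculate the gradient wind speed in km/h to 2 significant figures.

Around a low, centrifugal force acts outward with Coriolis, so pressure-gradient force balances both:
(1/ρ)|∂P/∂n| = fV + V²/R  →  V² + fR·V − fR·V_g = 0
With fR = 9.18×10⁻⁵ × 1489×10³ m = 137 m/s:
V = [−fR + √((fR)² + 4 fR V_g)]/2 = [−137 + √(137² + 4×137×28)]/2 = 23.8 m/s
Subgeostrophic (V < V_g = 28 m/s), as expected around a low.
Converting: 23.8 m/s × 3.6 = 86 km/h

86 km/h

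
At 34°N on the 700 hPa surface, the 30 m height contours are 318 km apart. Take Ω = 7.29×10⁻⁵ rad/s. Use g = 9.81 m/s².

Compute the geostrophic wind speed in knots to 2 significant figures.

Coriolis parameter at 34°N:
f = 2Ω sin φ = 2 × 7.29×10⁻⁵ × sin 34° = 8.15×10⁻⁵ s⁻¹
Height gradient: |∂Z/∂n| = 30 m / 318000 m = 9.43×10⁻⁵
On a pressure surface, geostrophic balance gives V_g = (g/f)|∂Z/∂n|:
V_g = 9.81 × 9.43×10⁻⁵ / 8.15×10⁻⁵ = 11.4 m/s
Converting: 11.4 m/s × 1.944 = 22 knots

22 knots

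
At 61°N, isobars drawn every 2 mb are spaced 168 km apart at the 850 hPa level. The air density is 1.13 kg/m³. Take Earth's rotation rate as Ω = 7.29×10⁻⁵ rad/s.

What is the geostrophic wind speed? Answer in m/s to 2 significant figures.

Coriolis parameter at 61°N:
f = 2Ω sin φ = 2 × 7.29×10⁻⁵ × sin 61° = 1.28×10⁻⁴ s⁻¹
Pressure gradient: |∂P/∂n| = 200 Pa / 168000 m = 1.19×10⁻³ Pa/m
Geostrophic balance (pressure-gradient force = Coriolis force):
V_g = (1/(fρ)) |∂P/∂n| = 1.19×10⁻³ / (1.28×10⁻⁴ × 1.13) = 8.26 m/s

8.3 m/s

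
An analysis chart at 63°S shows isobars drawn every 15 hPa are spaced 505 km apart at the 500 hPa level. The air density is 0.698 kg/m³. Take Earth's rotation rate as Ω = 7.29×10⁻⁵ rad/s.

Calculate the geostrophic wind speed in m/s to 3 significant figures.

Coriolis parameter at 63°S:
f = 2Ω sin φ = 2 × 7.29×10⁻⁵ × sin 63° = 1.30×10⁻⁴ s⁻¹
Pressure gradient: |∂P/∂n| = 1500 Pa / 505000 m = 2.97×10⁻³ Pa/m
Geostrophic balance (pressure-gradient force = Coriolis force):
V_g = (1/(fρ)) |∂P/∂n| = 2.97×10⁻³ / (1.30×10⁻⁴ × 0.698) = 32.8 m/s

32.8 m/s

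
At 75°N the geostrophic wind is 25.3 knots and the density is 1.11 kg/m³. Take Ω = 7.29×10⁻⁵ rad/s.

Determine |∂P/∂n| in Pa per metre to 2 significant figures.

2.0×10⁻³ Pa/m

Coriolis parameter at 75°N:
f = 2Ω sin φ = 2 × 7.29×10⁻⁵ × sin 75° = 1.41×10⁻⁴ s⁻¹
Wind speed in SI: 25.3 knots = 13.0 m/s
Geostrophic balance rearranged: |∂P/∂n| = f ρ V_g
|∂P/∂n| = 1.41×10⁻⁴ × 1.11 × 13.0 = 2.03×10⁻³ Pa/m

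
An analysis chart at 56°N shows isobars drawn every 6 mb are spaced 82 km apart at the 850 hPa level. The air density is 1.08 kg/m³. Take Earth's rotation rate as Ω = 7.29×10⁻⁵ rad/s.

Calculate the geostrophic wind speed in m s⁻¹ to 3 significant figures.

56.1 m s⁻¹

Coriolis parameter at 56°N:
f = 2Ω sin φ = 2 × 7.29×10⁻⁵ × sin 56° = 1.21×10⁻⁴ s⁻¹
Pressure gradient: |∂P/∂n| = 600 Pa / 82000 m = 7.32×10⁻³ Pa/m
Geostrophic balance (pressure-gradient force = Coriolis force):
V_g = (1/(fρ)) |∂P/∂n| = 7.32×10⁻³ / (1.21×10⁻⁴ × 1.08) = 56.1 m/s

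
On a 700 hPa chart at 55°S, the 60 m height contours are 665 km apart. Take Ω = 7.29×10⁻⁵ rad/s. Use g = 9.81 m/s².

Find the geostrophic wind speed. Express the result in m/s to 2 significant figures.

Coriolis parameter at 55°S:
f = 2Ω sin φ = 2 × 7.29×10⁻⁵ × sin 55° = 1.19×10⁻⁴ s⁻¹
Height gradient: |∂Z/∂n| = 60 m / 665000 m = 9.02×10⁻⁵
On a pressure surface, geostrophic balance gives V_g = (g/f)|∂Z/∂n|:
V_g = 9.81 × 9.02×10⁻⁵ / 1.19×10⁻⁴ = 7.41 m/s

7.4 m/s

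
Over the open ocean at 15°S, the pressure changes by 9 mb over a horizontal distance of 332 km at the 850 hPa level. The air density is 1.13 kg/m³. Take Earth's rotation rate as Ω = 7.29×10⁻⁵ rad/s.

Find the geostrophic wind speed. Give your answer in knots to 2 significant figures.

Coriolis parameter at 15°S:
f = 2Ω sin φ = 2 × 7.29×10⁻⁵ × sin 15° = 3.77×10⁻⁵ s⁻¹
Pressure gradient: |∂P/∂n| = 900 Pa / 332000 m = 2.71×10⁻³ Pa/m
Geostrophic balance (pressure-gradient force = Coriolis force):
V_g = (1/(fρ)) |∂P/∂n| = 2.71×10⁻³ / (3.77×10⁻⁵ × 1.13) = 63.6 m/s
Converting: 63.6 m/s × 1.944 = 120 knots

120 knots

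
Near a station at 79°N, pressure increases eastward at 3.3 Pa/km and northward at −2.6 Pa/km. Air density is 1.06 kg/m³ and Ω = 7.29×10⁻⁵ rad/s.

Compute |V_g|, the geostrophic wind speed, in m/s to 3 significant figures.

27.7 m/s

Coriolis parameter at 79°N:
f = 2Ω sin φ = 2 × 7.29×10⁻⁵ × sin 79° = 1.43×10⁻⁴ s⁻¹
Component geostrophic relations (x east, y north):
u_g = −(1/(fρ)) ∂P/∂y,  v_g = (1/(fρ)) ∂P/∂x
u_g = −(−2.6×10⁻³)/(1.43×10⁻⁴ × 1.06) = 17.1 m/s;  v_g = (3.3×10⁻³)/(1.43×10⁻⁴ × 1.06) = 21.8 m/s
|V_g| = √(u_g² + v_g²) = 27.7 m/s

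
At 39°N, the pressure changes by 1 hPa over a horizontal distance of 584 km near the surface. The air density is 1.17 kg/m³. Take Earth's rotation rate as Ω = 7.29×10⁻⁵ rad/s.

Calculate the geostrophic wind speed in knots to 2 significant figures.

Coriolis parameter at 39°N:
f = 2Ω sin φ = 2 × 7.29×10⁻⁵ × sin 39° = 9.18×10⁻⁵ s⁻¹
Pressure gradient: |∂P/∂n| = 100 Pa / 584000 m = 1.71×10⁻⁴ Pa/m
Geostrophic balance (pressure-gradient force = Coriolis force):
V_g = (1/(fρ)) |∂P/∂n| = 1.71×10⁻⁴ / (9.18×10⁻⁵ × 1.17) = 1.60 m/s
Converting: 1.60 m/s × 1.944 = 3.1 knots

3.1 knots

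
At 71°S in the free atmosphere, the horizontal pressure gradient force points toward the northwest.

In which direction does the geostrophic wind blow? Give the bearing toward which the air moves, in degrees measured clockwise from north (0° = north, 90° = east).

The pressure-gradient force points toward the northwest (bearing 315°).
Geostrophic balance: in the Southern Hemisphere the Coriolis force deflects motion to the left, so the geostrophic wind blows 90° to the left of the pressure-gradient force (low pressure on the right).
Rotating 315° by 90° counterclockwise gives 225° — the wind blows toward the southwest.

225°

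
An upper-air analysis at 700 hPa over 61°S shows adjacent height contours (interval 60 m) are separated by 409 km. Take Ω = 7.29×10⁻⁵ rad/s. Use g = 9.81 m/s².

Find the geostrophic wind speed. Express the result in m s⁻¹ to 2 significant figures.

11 m s⁻¹

Coriolis parameter at 61°S:
f = 2Ω sin φ = 2 × 7.29×10⁻⁵ × sin 61° = 1.28×10⁻⁴ s⁻¹
Height gradient: |∂Z/∂n| = 60 m / 409000 m = 1.47×10⁻⁴
On a pressure surface, geostrophic balance gives V_g = (g/f)|∂Z/∂n|:
V_g = 9.81 × 1.47×10⁻⁴ / 1.28×10⁻⁴ = 11.3 m/s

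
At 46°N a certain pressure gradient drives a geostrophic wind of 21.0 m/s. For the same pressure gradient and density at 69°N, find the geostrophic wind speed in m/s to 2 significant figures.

16 m/s

With the same pressure gradient and density, V_g ∝ 1/f ∝ 1/sin φ.
V₂ = V₁ · sin φ₁ / sin φ₂ = 21.0 × sin 46° / sin 69°
V₂ = 21.0 × 0.7193/0.9336 = 16 m/s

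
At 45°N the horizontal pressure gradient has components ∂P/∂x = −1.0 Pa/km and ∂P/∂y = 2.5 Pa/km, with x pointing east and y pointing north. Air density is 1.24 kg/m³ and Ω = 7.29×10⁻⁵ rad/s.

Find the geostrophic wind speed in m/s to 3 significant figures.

Coriolis parameter at 45°N:
f = 2Ω sin φ = 2 × 7.29×10⁻⁵ × sin 45° = 1.03×10⁻⁴ s⁻¹
Component geostrophic relations (x east, y north):
u_g = −(1/(fρ)) ∂P/∂y,  v_g = (1/(fρ)) ∂P/∂x
u_g = −(2.5×10⁻³)/(1.03×10⁻⁴ × 1.24) = −19.6 m/s;  v_g = (−1.0×10⁻³)/(1.03×10⁻⁴ × 1.24) = −7.82 m/s
|V_g| = √(u_g² + v_g²) = 21.1 m/s

21.1 m/s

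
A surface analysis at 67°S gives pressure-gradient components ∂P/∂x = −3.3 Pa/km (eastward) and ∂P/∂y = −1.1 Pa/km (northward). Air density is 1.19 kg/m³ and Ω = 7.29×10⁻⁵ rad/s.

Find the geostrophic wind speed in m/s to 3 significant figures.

21.8 m/s

Coriolis parameter at 67°S:
f = 2Ω sin φ = 2 × 7.29×10⁻⁵ × sin 67° = 1.34×10⁻⁴ s⁻¹
In the Southern Hemisphere f is negative: f = −1.34×10⁻⁴ s⁻¹.
Component geostrophic relations (x east, y north):
u_g = −(1/(fρ)) ∂P/∂y,  v_g = (1/(fρ)) ∂P/∂x
u_g = −(−1.1×10⁻³)/(−1.34×10⁻⁴ × 1.19) = −6.89 m/s;  v_g = (−3.3×10⁻³)/(−1.34×10⁻⁴ × 1.19) = 20.7 m/s
|V_g| = √(u_g² + v_g²) = 21.8 m/s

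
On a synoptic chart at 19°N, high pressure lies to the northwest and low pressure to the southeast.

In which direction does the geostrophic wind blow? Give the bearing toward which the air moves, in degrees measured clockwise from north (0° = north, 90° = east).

225°

The pressure-gradient force points toward the southeast (bearing 135°).
Geostrophic balance: in the Northern Hemisphere the Coriolis force deflects motion to the right, so the geostrophic wind blows 90° to the right of the pressure-gradient force (low pressure on the left).
Rotating 135° by 90° clockwise gives 225° — the wind blows toward the southwest.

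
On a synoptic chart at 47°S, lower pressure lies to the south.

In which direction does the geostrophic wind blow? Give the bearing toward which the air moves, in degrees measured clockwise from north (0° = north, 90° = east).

The pressure-gradient force points toward the south (bearing 180°).
Geostrophic balance: in the Southern Hemisphere the Coriolis force deflects motion to the left, so the geostrophic wind blows 90° to the left of the pressure-gradient force (low pressure on the right).
Rotating 180° by 90° counterclockwise gives 090° — the wind blows toward the east.

090°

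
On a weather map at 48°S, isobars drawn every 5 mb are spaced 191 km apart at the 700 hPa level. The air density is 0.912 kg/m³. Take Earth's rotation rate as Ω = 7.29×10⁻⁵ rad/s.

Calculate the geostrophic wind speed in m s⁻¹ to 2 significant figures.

26 m s⁻¹

Coriolis parameter at 48°S:
f = 2Ω sin φ = 2 × 7.29×10⁻⁵ × sin 48° = 1.08×10⁻⁴ s⁻¹
Pressure gradient: |∂P/∂n| = 500 Pa / 191000 m = 2.62×10⁻³ Pa/m
Geostrophic balance (pressure-gradient force = Coriolis force):
V_g = (1/(fρ)) |∂P/∂n| = 2.62×10⁻³ / (1.08×10⁻⁴ × 0.912) = 26.5 m/s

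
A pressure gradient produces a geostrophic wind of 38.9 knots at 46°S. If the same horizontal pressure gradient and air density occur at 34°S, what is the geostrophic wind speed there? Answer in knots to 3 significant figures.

With the same pressure gradient and density, V_g ∝ 1/f ∝ 1/sin φ.
V₂ = V₁ · sin φ₁ / sin φ₂ = 38.9 × sin 46° / sin 34°
V₂ = 38.9 × 0.7193/0.5592 = 50.0 knots

50.0 knots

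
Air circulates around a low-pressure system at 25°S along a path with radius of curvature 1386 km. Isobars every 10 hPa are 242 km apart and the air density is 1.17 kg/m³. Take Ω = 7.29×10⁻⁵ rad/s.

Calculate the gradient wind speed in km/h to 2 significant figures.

Coriolis parameter at 25°S:
f = 2Ω sin φ = 2 × 7.29×10⁻⁵ × sin 25° = 6.16×10⁻⁵ s⁻¹
Pressure gradient: |∂P/∂n| = 1000 Pa / 242000 m = 4.13×10⁻³ Pa/m
Geostrophic speed: V_g = |∂P/∂n|/(fρ) = 4.13×10⁻³/(6.16×10⁻⁵ × 1.17) = 57.3 m/s
Around a low, centrifugal force acts outward with Coriolis, so pressure-gradient force balances both:
(1/ρ)|∂P/∂n| = fV + V²/R  →  V² + fR·V − fR·V_g = 0
With fR = 6.16×10⁻⁵ × 1386×10³ m = 85.4 m/s:
V = [−fR + √((fR)² + 4 fR V_g)]/2 = [−85.4 + √(85.4² + 4×85.4×57.3)]/2 = 39.3 m/s
Subgeostrophic (V < V_g = 57.3 m/s), as expected around a low.
Converting: 39.3 m/s × 3.6 = 140 km/h

140 km/h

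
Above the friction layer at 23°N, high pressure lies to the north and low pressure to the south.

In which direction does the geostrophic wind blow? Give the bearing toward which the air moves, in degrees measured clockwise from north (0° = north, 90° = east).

270°

The pressure-gradient force points toward the south (bearing 180°).
Geostrophic balance: in the Northern Hemisphere the Coriolis force deflects motion to the right, so the geostrophic wind blows 90° to the right of the pressure-gradient force (low pressure on the left).
Rotating 180° by 90° clockwise gives 270° — the wind blows toward the west.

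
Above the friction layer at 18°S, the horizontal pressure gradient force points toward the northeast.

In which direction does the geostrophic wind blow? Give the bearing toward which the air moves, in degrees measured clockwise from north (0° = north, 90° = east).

The pressure-gradient force points toward the northeast (bearing 045°).
Geostrophic balance: in the Southern Hemisphere the Coriolis force deflects motion to the left, so the geostrophic wind blows 90° to the left of the pressure-gradient force (low pressure on the right).
Rotating 045° by 90° counterclockwise gives 315° — the wind blows toward the northwest.

315°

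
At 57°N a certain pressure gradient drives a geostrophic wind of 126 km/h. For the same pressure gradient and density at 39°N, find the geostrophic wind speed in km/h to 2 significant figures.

With the same pressure gradient and density, V_g ∝ 1/f ∝ 1/sin φ.
V₂ = V₁ · sin φ₁ / sin φ₂ = 126 × sin 57° / sin 39°
V₂ = 126 × 0.8387/0.6293 = 170 km/h

170 km/h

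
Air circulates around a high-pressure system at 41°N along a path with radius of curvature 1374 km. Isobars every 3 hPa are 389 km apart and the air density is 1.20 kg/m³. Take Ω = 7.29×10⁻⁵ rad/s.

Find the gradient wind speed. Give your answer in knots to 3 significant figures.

Coriolis parameter at 41°N:
f = 2Ω sin φ = 2 × 7.29×10⁻⁵ × sin 41° = 9.57×10⁻⁵ s⁻¹
Pressure gradient: |∂P/∂n| = 300 Pa / 389000 m = 7.71×10⁻⁴ Pa/m
Geostrophic speed: V_g = |∂P/∂n|/(fρ) = 7.71×10⁻⁴/(9.57×10⁻⁵ × 1.20) = 6.72 m/s
Around a high, pressure-gradient force acts outward with centrifugal, so Coriolis balances both:
fV = (1/ρ)|∂P/∂n| + V²/R  →  V² − fR·V + fR·V_g = 0
With fR = 9.57×10⁻⁵ × 1374×10³ m = 131 m/s:
V = [fR − √((fR)² − 4 fR V_g)]/2 = [131 − √(131² − 4×131×6.72)]/2 = 7.1 m/s
Supergeostrophic (V > V_g = 6.72 m/s), as expected around a high.
Converting: 7.1 m/s × 1.944 = 13.8 knots

13.8 knots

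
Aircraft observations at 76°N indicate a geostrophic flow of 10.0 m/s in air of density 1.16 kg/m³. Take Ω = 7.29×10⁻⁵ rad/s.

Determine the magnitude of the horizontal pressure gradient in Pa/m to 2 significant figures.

1.6×10⁻³ Pa/m

Coriolis parameter at 76°N:
f = 2Ω sin φ = 2 × 7.29×10⁻⁵ × sin 76° = 1.41×10⁻⁴ s⁻¹
Geostrophic balance rearranged: |∂P/∂n| = f ρ V_g
|∂P/∂n| = 1.41×10⁻⁴ × 1.16 × 10.0 = 1.64×10⁻³ Pa/m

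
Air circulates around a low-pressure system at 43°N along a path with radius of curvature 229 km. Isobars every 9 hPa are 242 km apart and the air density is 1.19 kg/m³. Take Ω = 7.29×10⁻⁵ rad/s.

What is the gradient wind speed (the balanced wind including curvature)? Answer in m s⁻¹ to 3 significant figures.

Coriolis parameter at 43°N:
f = 2Ω sin φ = 2 × 7.29×10⁻⁵ × sin 43° = 9.94×10⁻⁵ s⁻¹
Pressure gradient: |∂P/∂n| = 900 Pa / 242000 m = 3.72×10⁻³ Pa/m
Geostrophic speed: V_g = |∂P/∂n|/(fρ) = 3.72×10⁻³/(9.94×10⁻⁵ × 1.19) = 31.4 m/s
Around a low, centrifugal force acts outward with Coriolis, so pressure-gradient force balances both:
(1/ρ)|∂P/∂n| = fV + V²/R  →  V² + fR·V − fR·V_g = 0
With fR = 9.94×10⁻⁵ × 229×10³ m = 22.8 m/s:
V = [−fR + √((fR)² + 4 fR V_g)]/2 = [−22.8 + √(22.8² + 4×22.8×31.4)]/2 = 17.7 m/s
Subgeostrophic (V < V_g = 31.4 m/s), as expected around a low.

17.7 m s⁻¹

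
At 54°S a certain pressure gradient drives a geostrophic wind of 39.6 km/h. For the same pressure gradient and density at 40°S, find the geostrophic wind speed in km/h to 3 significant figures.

49.8 km/h

With the same pressure gradient and density, V_g ∝ 1/f ∝ 1/sin φ.
V₂ = V₁ · sin φ₁ / sin φ₂ = 39.6 × sin 54° / sin 40°
V₂ = 39.6 × 0.8090/0.6428 = 49.8 km/h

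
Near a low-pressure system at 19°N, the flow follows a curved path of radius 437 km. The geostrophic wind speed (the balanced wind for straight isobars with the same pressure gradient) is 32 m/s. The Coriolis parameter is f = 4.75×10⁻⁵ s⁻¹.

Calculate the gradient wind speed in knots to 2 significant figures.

34 knots

Around a low, centrifugal force acts outward with Coriolis, so pressure-gradient force balances both:
(1/ρ)|∂P/∂n| = fV + V²/R  →  V² + fR·V − fR·V_g = 0
With fR = 4.75×10⁻⁵ × 437×10³ m = 20.8 m/s:
V = [−fR + √((fR)² + 4 fR V_g)]/2 = [−20.8 + √(20.8² + 4×20.8×32)]/2 = 17.4 m/s
Subgeostrophic (V < V_g = 32 m/s), as expected around a low.
Converting: 17.4 m/s × 1.944 = 34 knots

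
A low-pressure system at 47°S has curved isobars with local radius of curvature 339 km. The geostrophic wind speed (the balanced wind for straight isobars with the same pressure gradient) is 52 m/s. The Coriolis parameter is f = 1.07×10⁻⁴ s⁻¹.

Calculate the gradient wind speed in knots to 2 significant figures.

Around a low, centrifugal force acts outward with Coriolis, so pressure-gradient force balances both:
(1/ρ)|∂P/∂n| = fV + V²/R  →  V² + fR·V − fR·V_g = 0
With fR = 1.07×10⁻⁴ × 339×10³ m = 36.3 m/s:
V = [−fR + √((fR)² + 4 fR V_g)]/2 = [−36.3 + √(36.3² + 4×36.3×52)]/2 = 28.9 m/s
Subgeostrophic (V < V_g = 52 m/s), as expected around a low.
Converting: 28.9 m/s × 1.944 = 56 knots

56 knots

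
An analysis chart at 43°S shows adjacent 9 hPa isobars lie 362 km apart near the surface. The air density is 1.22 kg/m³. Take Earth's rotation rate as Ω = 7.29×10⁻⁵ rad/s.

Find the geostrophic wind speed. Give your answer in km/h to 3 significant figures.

73.8 km/h

Coriolis parameter at 43°S:
f = 2Ω sin φ = 2 × 7.29×10⁻⁵ × sin 43° = 9.94×10⁻⁵ s⁻¹
Pressure gradient: |∂P/∂n| = 900 Pa / 362000 m = 2.49×10⁻³ Pa/m
Geostrophic balance (pressure-gradient force = Coriolis force):
V_g = (1/(fρ)) |∂P/∂n| = 2.49×10⁻³ / (9.94×10⁻⁵ × 1.22) = 20.5 m/s
Converting: 20.5 m/s × 3.6 = 73.8 km/h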